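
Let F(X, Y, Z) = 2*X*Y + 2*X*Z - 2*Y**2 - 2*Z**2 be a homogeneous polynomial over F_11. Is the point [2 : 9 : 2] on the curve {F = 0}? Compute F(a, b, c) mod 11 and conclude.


F(2,9,2) ≡ 6 (mod 11); P is NOT on the curve.

Evaluate F(2, 9, 2) term-by-term (mod 11).
  2*X*Y ↦ 2·2·9·1 = 36
  2*X*Z ↦ 2·2·1·2 = 8
  -2*Y**2 ↦ -2·1·81·1 = -162
  -2*Z**2 ↦ -2·1·1·4 = -8
Sum: F(2, 9, 2) = (36) + (8) + (-162) + (-8) = -126.
Reducing mod 11: -126 ≡ 6 (mod 11).
Since F(a, b, c) ≡ 6 ≠ 0 (mod 11), P does NOT lie on the curve.


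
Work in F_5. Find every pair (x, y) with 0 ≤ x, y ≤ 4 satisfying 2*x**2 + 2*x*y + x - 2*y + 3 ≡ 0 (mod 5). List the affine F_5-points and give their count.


Affine F_5-points: {(0, 4), (2, 1), (3, 4), (4, 1)}; count = 4.

For each of the 25 pairs (x, y) ∈ F_5², evaluate f(x, y) mod 5. Record the zeros.
  x = 0: [0↦3, 1↦1, 2↦4, 3↦2, 4↦0]  zeros at y ∈ {4}
  x = 1: [0↦1, 1↦1, 2↦1, 3↦1, 4↦1]  zeros at y ∈ ∅
  x = 2: [0↦3, 1↦0, 2↦2, 3↦4, 4↦1]  zeros at y ∈ {1}
  x = 3: [0↦4, 1↦3, 2↦2, 3↦1, 4↦0]  zeros at y ∈ {4}
  x = 4: [0↦4, 1↦0, 2↦1, 3↦2, 4↦3]  zeros at y ∈ {1}
Collecting zeros: affine points = {(0, 4), (2, 1), (3, 4), (4, 1)}.
Total count |C(F_5)_aff| = 4.


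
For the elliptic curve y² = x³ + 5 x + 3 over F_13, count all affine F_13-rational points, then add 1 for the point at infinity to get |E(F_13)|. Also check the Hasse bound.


Affine points = {(0, 4), (0, 9), (1, 3), (1, 10), (4, 3), (4, 10), (5, 6), (5, 7), (7, 2), (7, 11), (8, 3), (8, 10), (9, 6), (9, 7), (10, 0), (12, 6), (12, 7)}; affine count = 17; |E(F_13)| = 18.

Discriminant check: Δ ∝ 4a³ + 27b² = 4·5³ + 27·3² = 4·125 + 27·9 ≡ 2 (mod 13). Nonzero ⇒ E is nonsingular.
For each x ∈ F_13, compute rhs = x³ + 5·x + 3 mod 13, then count y ∈ F_13 with y² ≡ rhs.
  x = 0: rhs = 3, matching y values: 4, 9 (2 points).
  x = 1: rhs = 9, matching y values: 3, 10 (2 points).
  x = 2: rhs = 8, matching y values: none (0 points).
  x = 3: rhs = 6, matching y values: none (0 points).
  x = 4: rhs = 9, matching y values: 3, 10 (2 points).
  x = 5: rhs = 10, matching y values: 6, 7 (2 points).
  x = 6: rhs = 2, matching y values: none (0 points).
  x = 7: rhs = 4, matching y values: 2, 11 (2 points).
  x = 8: rhs = 9, matching y values: 3, 10 (2 points).
  x = 9: rhs = 10, matching y values: 6, 7 (2 points).
  x = 10: rhs = 0, matching y values: 0 (1 points).
  x = 11: rhs = 11, matching y values: none (0 points).
  x = 12: rhs = 10, matching y values: 6, 7 (2 points).
Total affine count: 17.
Full point count |E(F_13)| = 17 + 1 = 18.
Hasse bound: |18 − (13+1)| = |4| = 4 ≤ 2√13 ≈ 7.2111 ✓.


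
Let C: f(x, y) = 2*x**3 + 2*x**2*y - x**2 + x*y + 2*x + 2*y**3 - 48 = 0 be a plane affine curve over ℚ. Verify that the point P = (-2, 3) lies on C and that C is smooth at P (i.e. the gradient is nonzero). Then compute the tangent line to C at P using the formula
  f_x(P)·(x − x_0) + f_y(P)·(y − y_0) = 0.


Tangent line at P: 9*x + 60*y - 162 = 0.

Step 1: f(-2, 3) = 0, so P lies on C.
Step 2: partial derivatives
  f_x(x, y) = 6*x**2 + 4*x*y - 2*x + y + 2, f_y(x, y) = 2*x**2 + x + 6*y**2.
  f_x(P) = 9, f_y(P) = 60 (gradient nonzero, so P is smooth).
Step 3: tangent line at P: 9·(x − -2) + 60·(y − 3) = 0.
Expanding: 9*x + 60*y - 162 = 0.


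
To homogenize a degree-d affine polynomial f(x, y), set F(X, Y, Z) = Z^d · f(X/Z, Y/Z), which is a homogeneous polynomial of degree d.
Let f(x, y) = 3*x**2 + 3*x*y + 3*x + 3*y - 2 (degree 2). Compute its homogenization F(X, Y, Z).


F(X, Y, Z) = 3*X**2 + 3*X*Y + 3*X*Z + 3*Y*Z - 2*Z**2

deg(f) = 2.
Substitute x = X/Z, y = Y/Z into f, then multiply by Z^2.
  monomial 3·x^2·y^0 ↦ 3·X^2·Y^0·Z^0.
  monomial 3·x^1·y^1 ↦ 3·X^1·Y^1·Z^0.
  monomial 3·x^1·y^0 ↦ 3·X^1·Y^0·Z^1.
  monomial 3·x^0·y^1 ↦ 3·X^0·Y^1·Z^1.
  monomial -2·x^0·y^0 ↦ -2·X^0·Y^0·Z^2.
Collecting: F(X, Y, Z) = 3*X**2 + 3*X*Y + 3*X*Z + 3*Y*Z - 2*Z**2.


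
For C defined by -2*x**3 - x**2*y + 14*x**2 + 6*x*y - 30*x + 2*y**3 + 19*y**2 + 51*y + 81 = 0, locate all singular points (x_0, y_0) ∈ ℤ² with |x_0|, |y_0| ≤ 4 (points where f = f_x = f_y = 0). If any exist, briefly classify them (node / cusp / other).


Singular points: {(3, -3)}; classification: node.

Compute partial derivatives:
  f_x = -6*x**2 - 2*x*y + 28*x + 6*y - 30.
  f_y = -x**2 + 6*x + 6*y**2 + 38*y + 51.
Scan x_0 ∈ {−4, ..., 4}. For each x_0, f_y(x_0, y) is a polynomial in y; find its integer roots y ∈ {−4, ..., 4}, then test f_x and f at those candidates.
  x = -4: f_y(-4, y) = 6*y**2 + 38*y + 11; no integer root y with |y| ≤ 4.
  x = -3: f_y(-3, y) = 6*y**2 + 38*y + 24; no integer root y with |y| ≤ 4.
  x = -2: f_y(-2, y) = 6*y**2 + 38*y + 35; no integer root y with |y| ≤ 4.
  x = -1: f_y(-1, y) = 6*y**2 + 38*y + 44; no integer root y with |y| ≤ 4.
  x = 0: f_y(0, y) = 6*y**2 + 38*y + 51; no integer root y with |y| ≤ 4.
  x = 1: f_y(1, y) = 6*y**2 + 38*y + 56; vanishes at y ∈ {-4}. (1, -4): f_x = -24 ≠ 0.
  x = 2: f_y(2, y) = 6*y**2 + 38*y + 59; no integer root y with |y| ≤ 4.
  x = 3: f_y(3, y) = 6*y**2 + 38*y + 60; vanishes at y ∈ {-3}. (3, -3): f_x = 0, f = 0 — SINGULAR.
  x = 4: f_y(4, y) = 6*y**2 + 38*y + 59; no integer root y with |y| ≤ 4.
Only singular point on the grid: (3, -3).
Classify: substitute x = 3 + u, y = -3 + v and expand: f = -2*u**3 - u**2*v - u**2 + 2*v**3 + v**2.
No constant or linear terms (consistent with a singular point). Quadratic part: -u**2 + v**2. Cubic part: -2*u**3 - u**2*v + 2*v**3.
The quadratic part v**2 - u**2 = (v − u)(v + u) splits into two distinct linear factors, so there are two distinct tangent lines y − -3 = ±(x − 3) — this is a node (ordinary double point).
Classification: node.


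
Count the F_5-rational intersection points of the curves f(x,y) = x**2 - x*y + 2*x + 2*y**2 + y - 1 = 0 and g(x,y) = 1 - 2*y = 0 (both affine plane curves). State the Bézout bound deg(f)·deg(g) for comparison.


Common zeros: {(0, 3), (1, 3)}; count = 2; Bézout bound = 2.

deg(f) = 2, deg(g) = 1, so Bézout bound = 2.
Scan x ∈ F_5. For each x, list the y ∈ F_5 with f(x, y) ≡ 0 and those with g(x, y) ≡ 0 (mod 5); the common zeros in that column are the intersection.
  x = 0: f ≡ 0 at y ∈ {3, 4}; g ≡ 0 at y ∈ {3}; common: {3}.
  x = 1: f ≡ 0 at y ∈ {2, 3}; g ≡ 0 at y ∈ {3}; common: {3}.
  x = 2: f ≡ 0 at y ∈ {4}; g ≡ 0 at y ∈ {3}; common: ∅.
  x = 3: f ≡ 0 at y ∈ ∅; g ≡ 0 at y ∈ {3}; common: ∅.
  x = 4: f ≡ 0 at y ∈ {2}; g ≡ 0 at y ∈ {3}; common: ∅.
Collecting: common zeros = {(0, 3), (1, 3)}, so the count is 2.
Comparison with the Bézout bound: 2 ≤ 2 = deg(f)·deg(g), as expected for curves with no common component (the bound is attained).


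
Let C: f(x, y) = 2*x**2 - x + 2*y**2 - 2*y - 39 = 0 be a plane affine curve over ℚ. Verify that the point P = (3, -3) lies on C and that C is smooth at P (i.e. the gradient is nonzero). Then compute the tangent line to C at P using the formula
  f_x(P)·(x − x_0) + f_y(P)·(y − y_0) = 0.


Tangent line at P: 11*x - 14*y - 75 = 0.

Step 1: f(3, -3) = 0, so P lies on C.
Step 2: partial derivatives
  f_x(x, y) = 4*x - 1, f_y(x, y) = 4*y - 2.
  f_x(P) = 11, f_y(P) = -14 (gradient nonzero, so P is smooth).
Step 3: tangent line at P: 11·(x − 3) + -14·(y − -3) = 0.
Expanding: 11*x - 14*y - 75 = 0.


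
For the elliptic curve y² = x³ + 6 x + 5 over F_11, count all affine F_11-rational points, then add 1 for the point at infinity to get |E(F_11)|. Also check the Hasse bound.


Affine points = {(0, 4), (0, 7), (1, 1), (1, 10), (2, 5), (2, 6), (4, 4), (4, 7), (6, 2), (6, 9), (7, 4), (7, 7), (8, 2), (8, 9), (10, 3), (10, 8)}; affine count = 16; |E(F_11)| = 17.

Discriminant check: Δ ∝ 4a³ + 27b² = 4·6³ + 27·5² = 4·216 + 27·25 ≡ 10 (mod 11). Nonzero ⇒ E is nonsingular.
For each x ∈ F_11, compute rhs = x³ + 6·x + 5 mod 11, then count y ∈ F_11 with y² ≡ rhs.
  x = 0: rhs = 5, matching y values: 4, 7 (2 points).
  x = 1: rhs = 1, matching y values: 1, 10 (2 points).
  x = 2: rhs = 3, matching y values: 5, 6 (2 points).
  x = 3: rhs = 6, matching y values: none (0 points).
  x = 4: rhs = 5, matching y values: 4, 7 (2 points).
  x = 5: rhs = 6, matching y values: none (0 points).
  x = 6: rhs = 4, matching y values: 2, 9 (2 points).
  x = 7: rhs = 5, matching y values: 4, 7 (2 points).
  x = 8: rhs = 4, matching y values: 2, 9 (2 points).
  x = 9: rhs = 7, matching y values: none (0 points).
  x = 10: rhs = 9, matching y values: 3, 8 (2 points).
Total affine count: 16.
Full point count |E(F_11)| = 16 + 1 = 17.
Hasse bound: |17 − (11+1)| = |5| = 5 ≤ 2√11 ≈ 6.6332 ✓.


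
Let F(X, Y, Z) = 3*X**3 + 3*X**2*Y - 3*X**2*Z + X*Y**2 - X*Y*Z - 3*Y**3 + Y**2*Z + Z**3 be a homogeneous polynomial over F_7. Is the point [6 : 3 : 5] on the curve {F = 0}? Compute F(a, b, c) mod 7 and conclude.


F(6,3,5) ≡ 2 (mod 7); P is NOT on the curve.

Evaluate F(6, 3, 5) term-by-term (mod 7).
  3*X**3 ↦ 3·216·1·1 = 648
  3*X**2*Y ↦ 3·36·3·1 = 324
  -3*X**2*Z ↦ -3·36·1·5 = -540
  X*Y**2 ↦ 1·6·9·1 = 54
  -X*Y*Z ↦ -1·6·3·5 = -90
  -3*Y**3 ↦ -3·1·27·1 = -81
  Y**2*Z ↦ 1·1·9·5 = 45
  Z**3 ↦ 1·1·1·125 = 125
Sum: F(6, 3, 5) = (648) + (324) + (-540) + (54) + (-90) + (-81) + (45) + (125) = 485.
Reducing mod 7: 485 ≡ 2 (mod 7).
Since F(a, b, c) ≡ 2 ≠ 0 (mod 7), P does NOT lie on the curve.


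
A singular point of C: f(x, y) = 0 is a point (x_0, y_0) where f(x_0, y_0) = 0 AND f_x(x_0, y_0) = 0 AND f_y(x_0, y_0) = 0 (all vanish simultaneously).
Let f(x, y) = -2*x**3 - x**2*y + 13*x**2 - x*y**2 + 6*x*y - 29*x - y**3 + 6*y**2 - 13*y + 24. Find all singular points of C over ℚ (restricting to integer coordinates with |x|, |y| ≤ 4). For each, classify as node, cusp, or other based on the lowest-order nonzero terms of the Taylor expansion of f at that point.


Singular points: {(2, 1)}; classification: cusp.

Compute partial derivatives:
  f_x = -6*x**2 - 2*x*y + 26*x - y**2 + 6*y - 29.
  f_y = -x**2 - 2*x*y + 6*x - 3*y**2 + 12*y - 13.
Scan x_0 ∈ {−4, ..., 4}. For each x_0, f_y(x_0, y) is a polynomial in y; find its integer roots y ∈ {−4, ..., 4}, then test f_x and f at those candidates.
  x = -4: f_y(-4, y) = -3*y**2 + 20*y - 53; no integer root y with |y| ≤ 4.
  x = -3: f_y(-3, y) = -3*y**2 + 18*y - 40; no integer root y with |y| ≤ 4.
  x = -2: f_y(-2, y) = -3*y**2 + 16*y - 29; no integer root y with |y| ≤ 4.
  x = -1: f_y(-1, y) = -3*y**2 + 14*y - 20; no integer root y with |y| ≤ 4.
  x = 0: f_y(0, y) = -3*y**2 + 12*y - 13; no integer root y with |y| ≤ 4.
  x = 1: f_y(1, y) = -3*y**2 + 10*y - 8; vanishes at y ∈ {2}. (1, 2): f_x = -5 ≠ 0.
  x = 2: f_y(2, y) = -3*y**2 + 8*y - 5; vanishes at y ∈ {1}. (2, 1): f_x = 0, f = 0 — SINGULAR.
  x = 3: f_y(3, y) = -3*y**2 + 6*y - 4; no integer root y with |y| ≤ 4.
  x = 4: f_y(4, y) = -3*y**2 + 4*y - 5; no integer root y with |y| ≤ 4.
Only singular point on the grid: (2, 1).
Classify: substitute x = 2 + u, y = 1 + v and expand: f = -2*u**3 - u**2*v - u*v**2 - v**3 + v**2.
No constant or linear terms (consistent with a singular point). Quadratic part: v**2. Cubic part: -2*u**3 - u**2*v - u*v**2 - v**3.
The quadratic part v**2 is a perfect square, so there is a single (double) tangent line v = 0, i.e. y = 1. Restricting the cubic part to that line (v = 0) leaves -2*u**3 ≠ 0, so f is not divisible by v and the branch is v² ≈ 2*u**3 to lowest order — this is a cusp.
Classification: cusp.


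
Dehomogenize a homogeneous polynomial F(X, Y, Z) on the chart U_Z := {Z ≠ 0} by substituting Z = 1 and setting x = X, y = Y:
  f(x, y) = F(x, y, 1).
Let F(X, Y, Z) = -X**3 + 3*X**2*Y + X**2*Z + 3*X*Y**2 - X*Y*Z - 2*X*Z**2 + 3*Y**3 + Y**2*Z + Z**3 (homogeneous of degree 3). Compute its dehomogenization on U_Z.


f(x, y) = -x**3 + 3*x**2*y + x**2 + 3*x*y**2 - x*y - 2*x + 3*y**3 + y**2 + 1

On U_Z we set Z = 1. Each monomial c·X^i·Y^j·Z^k in F becomes c·x^i·y^j·1^k = c·x^i·y^j.
Substituting Z = 1: F(X, Y, 1) = -x**3 + 3*x**2*y + x**2 + 3*x*y**2 - x*y - 2*x + 3*y**3 + y**2 + 1.
Note: deg(f) ≤ deg(F) = 3; strict inequality happens when F is divisible by Z (lost terms).


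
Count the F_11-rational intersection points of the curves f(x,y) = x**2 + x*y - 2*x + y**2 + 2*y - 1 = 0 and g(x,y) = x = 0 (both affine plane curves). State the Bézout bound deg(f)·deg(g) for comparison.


Common zeros: ∅; count = 0; Bézout bound = 2.

deg(f) = 2, deg(g) = 1, so Bézout bound = 2.
Scan x ∈ F_11. For each x, list the y ∈ F_11 with f(x, y) ≡ 0 and those with g(x, y) ≡ 0 (mod 11); the common zeros in that column are the intersection.
  x = 0: f ≡ 0 at y ∈ ∅; g ≡ 0 at y ∈ {0, 1, 2, 3, 4, 5, 6, 7, 8, 9, 10}; common: ∅.
  x = 1: f ≡ 0 at y ∈ ∅; g ≡ 0 at y ∈ ∅; common: ∅.
  x = 2: f ≡ 0 at y ∈ {2, 5}; g ≡ 0 at y ∈ ∅; common: ∅.
  x = 3: f ≡ 0 at y ∈ ∅; g ≡ 0 at y ∈ ∅; common: ∅.
  x = 4: f ≡ 0 at y ∈ ∅; g ≡ 0 at y ∈ ∅; common: ∅.
  x = 5: f ≡ 0 at y ∈ {1, 3}; g ≡ 0 at y ∈ ∅; common: ∅.
  x = 6: f ≡ 0 at y ∈ {5, 9}; g ≡ 0 at y ∈ ∅; common: ∅.
  x = 7: f ≡ 0 at y ∈ {1}; g ≡ 0 at y ∈ ∅; common: ∅.
  x = 8: f ≡ 0 at y ∈ {6}; g ≡ 0 at y ∈ ∅; common: ∅.
  x = 9: f ≡ 0 at y ∈ {2, 9}; g ≡ 0 at y ∈ ∅; common: ∅.
  x = 10: f ≡ 0 at y ∈ {4, 6}; g ≡ 0 at y ∈ ∅; common: ∅.
Collecting: common zeros = ∅, so the count is 0.
Comparison with the Bézout bound: 0 ≤ 2 = deg(f)·deg(g), as expected for curves with no common component (the affine F_11-count falls short of the bound because intersections may lie at infinity, over extension fields, or carry multiplicity).


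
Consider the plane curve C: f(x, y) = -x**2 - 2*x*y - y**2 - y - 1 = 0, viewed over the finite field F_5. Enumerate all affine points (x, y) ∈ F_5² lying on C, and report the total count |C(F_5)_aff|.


Affine F_5-points: {(1, 3), (1, 4), (2, 0), (3, 0), (3, 3)}; count = 5.

For each of the 25 pairs (x, y) ∈ F_5², evaluate f(x, y) mod 5. Record the zeros.
  x = 0: [0↦4, 1↦2, 2↦3, 3↦2, 4↦4]  zeros at y ∈ ∅
  x = 1: [0↦3, 1↦4, 2↦3, 3↦0, 4↦0]  zeros at y ∈ {3, 4}
  x = 2: [0↦0, 1↦4, 2↦1, 3↦1, 4↦4]  zeros at y ∈ {0}
  x = 3: [0↦0, 1↦2, 2↦2, 3↦0, 4↦1]  zeros at y ∈ {0, 3}
  x = 4: [0↦3, 1↦3, 2↦1, 3↦2, 4↦1]  zeros at y ∈ ∅
Collecting zeros: affine points = {(1, 3), (1, 4), (2, 0), (3, 0), (3, 3)}.
Total count |C(F_5)_aff| = 5.


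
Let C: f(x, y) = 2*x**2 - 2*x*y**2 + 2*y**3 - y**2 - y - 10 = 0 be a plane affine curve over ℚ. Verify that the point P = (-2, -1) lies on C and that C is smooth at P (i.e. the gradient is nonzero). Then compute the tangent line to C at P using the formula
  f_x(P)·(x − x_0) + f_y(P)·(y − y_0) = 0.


Tangent line at P: -10*x - y - 21 = 0.

Step 1: f(-2, -1) = 0, so P lies on C.
Step 2: partial derivatives
  f_x(x, y) = 4*x - 2*y**2, f_y(x, y) = -4*x*y + 6*y**2 - 2*y - 1.
  f_x(P) = -10, f_y(P) = -1 (gradient nonzero, so P is smooth).
Step 3: tangent line at P: -10·(x − -2) + -1·(y − -1) = 0.
Expanding: -10*x - y - 21 = 0.


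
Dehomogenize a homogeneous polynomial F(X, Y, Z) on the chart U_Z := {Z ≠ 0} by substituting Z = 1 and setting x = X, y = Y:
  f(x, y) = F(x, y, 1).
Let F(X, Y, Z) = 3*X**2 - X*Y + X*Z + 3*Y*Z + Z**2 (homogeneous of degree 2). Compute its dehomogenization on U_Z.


f(x, y) = 3*x**2 - x*y + x + 3*y + 1

On U_Z we set Z = 1. Each monomial c·X^i·Y^j·Z^k in F becomes c·x^i·y^j·1^k = c·x^i·y^j.
Substituting Z = 1: F(X, Y, 1) = 3*x**2 - x*y + x + 3*y + 1.
Note: deg(f) ≤ deg(F) = 2; strict inequality happens when F is divisible by Z (lost terms).


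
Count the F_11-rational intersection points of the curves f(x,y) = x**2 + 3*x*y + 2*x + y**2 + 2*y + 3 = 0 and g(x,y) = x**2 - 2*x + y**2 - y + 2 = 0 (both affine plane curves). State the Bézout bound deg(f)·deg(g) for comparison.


Common zeros: {(0, 7), (3, 9), (4, 4)}; count = 3; Bézout bound = 4.

deg(f) = 2, deg(g) = 2, so Bézout bound = 4.
Scan x ∈ F_11. For each x, list the y ∈ F_11 with f(x, y) ≡ 0 and those with g(x, y) ≡ 0 (mod 11); the common zeros in that column are the intersection.
  x = 0: f ≡ 0 at y ∈ {2, 7}; g ≡ 0 at y ∈ {5, 7}; common: {7}.
  x = 1: f ≡ 0 at y ∈ {8, 9}; g ≡ 0 at y ∈ ∅; common: ∅.
  x = 2: f ≡ 0 at y ∈ {0, 3}; g ≡ 0 at y ∈ {5, 7}; common: ∅.
  x = 3: f ≡ 0 at y ∈ {2, 9}; g ≡ 0 at y ∈ {3, 9}; common: {9}.
  x = 4: f ≡ 0 at y ∈ {4}; g ≡ 0 at y ∈ {4, 8}; common: {4}.
  x = 5: f ≡ 0 at y ∈ {6, 10}; g ≡ 0 at y ∈ ∅; common: ∅.
  x = 6: f ≡ 0 at y ∈ {5, 8}; g ≡ 0 at y ∈ ∅; common: ∅.
  x = 7: f ≡ 0 at y ∈ {0, 10}; g ≡ 0 at y ∈ ∅; common: ∅.
  x = 8: f ≡ 0 at y ∈ {1, 6}; g ≡ 0 at y ∈ ∅; common: ∅.
  x = 9: f ≡ 0 at y ∈ {1, 3}; g ≡ 0 at y ∈ {4, 8}; common: ∅.
  x = 10: f ≡ 0 at y ∈ {5, 7}; g ≡ 0 at y ∈ {3, 9}; common: ∅.
Collecting: common zeros = {(0, 7), (3, 9), (4, 4)}, so the count is 3.
Comparison with the Bézout bound: 3 ≤ 4 = deg(f)·deg(g), as expected for curves with no common component (the affine F_11-count falls short of the bound because intersections may lie at infinity, over extension fields, or carry multiplicity).


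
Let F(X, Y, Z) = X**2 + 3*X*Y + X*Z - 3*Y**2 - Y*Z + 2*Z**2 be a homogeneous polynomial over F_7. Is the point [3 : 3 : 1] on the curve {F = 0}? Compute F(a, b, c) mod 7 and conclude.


F(3,3,1) ≡ 4 (mod 7); P is NOT on the curve.

Evaluate F(3, 3, 1) term-by-term (mod 7).
  X**2 ↦ 1·9·1·1 = 9
  3*X*Y ↦ 3·3·3·1 = 27
  X*Z ↦ 1·3·1·1 = 3
  -3*Y**2 ↦ -3·1·9·1 = -27
  -Y*Z ↦ -1·1·3·1 = -3
  2*Z**2 ↦ 2·1·1·1 = 2
Sum: F(3, 3, 1) = (9) + (27) + (3) + (-27) + (-3) + (2) = 11.
Reducing mod 7: 11 ≡ 4 (mod 7).
Since F(a, b, c) ≡ 4 ≠ 0 (mod 7), P does NOT lie on the curve.


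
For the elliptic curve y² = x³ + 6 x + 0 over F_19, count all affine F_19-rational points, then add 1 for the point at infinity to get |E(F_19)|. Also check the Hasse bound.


Affine points = {(0, 0), (1, 8), (1, 11), (2, 1), (2, 18), (3, 8), (3, 11), (6, 9), (6, 10), (7, 9), (7, 10), (8, 3), (8, 16), (9, 2), (9, 17), (14, 4), (14, 15), (15, 8), (15, 11)}; affine count = 19; |E(F_19)| = 20.

Discriminant check: Δ ∝ 4a³ + 27b² = 4·6³ + 27·0² = 4·216 + 27·0 ≡ 9 (mod 19). Nonzero ⇒ E is nonsingular.
For each x ∈ F_19, compute rhs = x³ + 6·x + 0 mod 19, then count y ∈ F_19 with y² ≡ rhs.
  x = 0: rhs = 0, matching y values: 0 (1 points).
  x = 1: rhs = 7, matching y values: 8, 11 (2 points).
  x = 2: rhs = 1, matching y values: 1, 18 (2 points).
  x = 3: rhs = 7, matching y values: 8, 11 (2 points).
  x = 4: rhs = 12, matching y values: none (0 points).
  x = 5: rhs = 3, matching y values: none (0 points).
  x = 6: rhs = 5, matching y values: 9, 10 (2 points).
  x = 7: rhs = 5, matching y values: 9, 10 (2 points).
  x = 8: rhs = 9, matching y values: 3, 16 (2 points).
  x = 9: rhs = 4, matching y values: 2, 17 (2 points).
  x = 10: rhs = 15, matching y values: none (0 points).
  x = 11: rhs = 10, matching y values: none (0 points).
  x = 12: rhs = 14, matching y values: none (0 points).
  x = 13: rhs = 14, matching y values: none (0 points).
  x = 14: rhs = 16, matching y values: 4, 15 (2 points).
  x = 15: rhs = 7, matching y values: 8, 11 (2 points).
  x = 16: rhs = 12, matching y values: none (0 points).
  x = 17: rhs = 18, matching y values: none (0 points).
  x = 18: rhs = 12, matching y values: none (0 points).
Total affine count: 19.
Full point count |E(F_19)| = 19 + 1 = 20.
Hasse bound: |20 − (19+1)| = |0| = 0 ≤ 2√19 ≈ 8.7178 ✓.


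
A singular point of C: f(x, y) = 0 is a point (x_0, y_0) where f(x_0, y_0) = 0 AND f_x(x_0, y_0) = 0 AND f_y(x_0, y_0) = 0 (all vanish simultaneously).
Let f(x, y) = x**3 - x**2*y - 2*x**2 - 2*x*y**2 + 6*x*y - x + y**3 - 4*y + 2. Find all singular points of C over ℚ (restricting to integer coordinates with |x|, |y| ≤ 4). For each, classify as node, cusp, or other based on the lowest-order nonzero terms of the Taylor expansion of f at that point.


Singular points: {(1, 1)}; classification: cusp.

Compute partial derivatives:
  f_x = 3*x**2 - 2*x*y - 4*x - 2*y**2 + 6*y - 1.
  f_y = -x**2 - 4*x*y + 6*x + 3*y**2 - 4.
Scan x_0 ∈ {−4, ..., 4}. For each x_0, f_y(x_0, y) is a polynomial in y; find its integer roots y ∈ {−4, ..., 4}, then test f_x and f at those candidates.
  x = -4: f_y(-4, y) = 3*y**2 + 16*y - 44; vanishes at y ∈ {2}. (-4, 2): f_x = 83 ≠ 0.
  x = -3: f_y(-3, y) = 3*y**2 + 12*y - 31; no integer root y with |y| ≤ 4.
  x = -2: f_y(-2, y) = 3*y**2 + 8*y - 20; no integer root y with |y| ≤ 4.
  x = -1: f_y(-1, y) = 3*y**2 + 4*y - 11; no integer root y with |y| ≤ 4.
  x = 0: f_y(0, y) = 3*y**2 - 4; no integer root y with |y| ≤ 4.
  x = 1: f_y(1, y) = 3*y**2 - 4*y + 1; vanishes at y ∈ {1}. (1, 1): f_x = 0, f = 0 — SINGULAR.
  x = 2: f_y(2, y) = 3*y**2 - 8*y + 4; vanishes at y ∈ {2}. (2, 2): f_x = -1 ≠ 0.
  x = 3: f_y(3, y) = 3*y**2 - 12*y + 5; no integer root y with |y| ≤ 4.
  x = 4: f_y(4, y) = 3*y**2 - 16*y + 4; no integer root y with |y| ≤ 4.
Only singular point on the grid: (1, 1).
Classify: substitute x = 1 + u, y = 1 + v and expand: f = u**3 - u**2*v - 2*u*v**2 + v**3 + v**2.
No constant or linear terms (consistent with a singular point). Quadratic part: v**2. Cubic part: u**3 - u**2*v - 2*u*v**2 + v**3.
The quadratic part v**2 is a perfect square, so there is a single (double) tangent line v = 0, i.e. y = 1. Restricting the cubic part to that line (v = 0) leaves u**3 ≠ 0, so f is not divisible by v and the branch is v² ≈ -u**3 to lowest order — this is a cusp.
Classification: cusp.


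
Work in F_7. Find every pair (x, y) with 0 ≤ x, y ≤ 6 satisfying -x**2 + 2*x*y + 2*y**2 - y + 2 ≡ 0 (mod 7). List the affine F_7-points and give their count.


Affine F_7-points: {(1, 5), (2, 4), (2, 5), (3, 0), (3, 1), (4, 0), (6, 1), (6, 4)}; count = 8.

For each of the 49 pairs (x, y) ∈ F_7², evaluate f(x, y) mod 7. Record the zeros.
  x = 0: [0↦2, 1↦3, 2↦1, 3↦3, 4↦2, 5↦5, 6↦5]  zeros at y ∈ ∅
  x = 1: [0↦1, 1↦4, 2↦4, 3↦1, 4↦2, 5↦0, 6↦2]  zeros at y ∈ {5}
  x = 2: [0↦5, 1↦3, 2↦5, 3↦4, 4↦0, 5↦0, 6↦4]  zeros at y ∈ {4, 5}
  x = 3: [0↦0, 1↦0, 2↦4, 3↦5, 4↦3, 5↦5, 6↦4]  zeros at y ∈ {0, 1}
  x = 4: [0↦0, 1↦2, 2↦1, 3↦4, 4↦4, 5↦1, 6↦2]  zeros at y ∈ {0}
  x = 5: [0↦5, 1↦2, 2↦3, 3↦1, 4↦3, 5↦2, 6↦5]  zeros at y ∈ ∅
  x = 6: [0↦1, 1↦0, 2↦3, 3↦3, 4↦0, 5↦1, 6↦6]  zeros at y ∈ {1, 4}
Collecting zeros: affine points = {(1, 5), (2, 4), (2, 5), (3, 0), (3, 1), (4, 0), (6, 1), (6, 4)}.
Total count |C(F_7)_aff| = 8.


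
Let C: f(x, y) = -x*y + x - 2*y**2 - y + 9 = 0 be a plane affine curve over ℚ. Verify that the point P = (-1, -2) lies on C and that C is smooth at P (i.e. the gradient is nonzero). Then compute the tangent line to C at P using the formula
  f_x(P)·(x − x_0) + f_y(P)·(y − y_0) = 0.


Tangent line at P: 3*x + 8*y + 19 = 0.

Step 1: f(-1, -2) = 0, so P lies on C.
Step 2: partial derivatives
  f_x(x, y) = 1 - y, f_y(x, y) = -x - 4*y - 1.
  f_x(P) = 3, f_y(P) = 8 (gradient nonzero, so P is smooth).
Step 3: tangent line at P: 3·(x − -1) + 8·(y − -2) = 0.
Expanding: 3*x + 8*y + 19 = 0.


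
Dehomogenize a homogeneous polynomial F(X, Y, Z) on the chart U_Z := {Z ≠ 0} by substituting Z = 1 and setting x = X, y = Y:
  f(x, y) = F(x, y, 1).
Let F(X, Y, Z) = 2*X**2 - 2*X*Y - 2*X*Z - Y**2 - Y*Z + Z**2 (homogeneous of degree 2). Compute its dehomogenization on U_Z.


f(x, y) = 2*x**2 - 2*x*y - 2*x - y**2 - y + 1

On U_Z we set Z = 1. Each monomial c·X^i·Y^j·Z^k in F becomes c·x^i·y^j·1^k = c·x^i·y^j.
Substituting Z = 1: F(X, Y, 1) = 2*x**2 - 2*x*y - 2*x - y**2 - y + 1.
Note: deg(f) ≤ deg(F) = 2; strict inequality happens when F is divisible by Z (lost terms).


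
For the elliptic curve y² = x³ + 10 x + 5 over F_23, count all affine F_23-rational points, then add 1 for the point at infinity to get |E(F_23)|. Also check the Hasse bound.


Affine points = {(1, 4), (1, 19), (3, 4), (3, 19), (7, 2), (7, 21), (10, 1), (10, 22), (12, 6), (12, 17), (13, 3), (13, 20), (16, 11), (16, 12), (19, 4), (19, 19), (21, 0)}; affine count = 17; |E(F_23)| = 18.

Discriminant check: Δ ∝ 4a³ + 27b² = 4·10³ + 27·5² = 4·1000 + 27·25 ≡ 6 (mod 23). Nonzero ⇒ E is nonsingular.
For each x ∈ F_23, compute rhs = x³ + 10·x + 5 mod 23, then count y ∈ F_23 with y² ≡ rhs.
  x = 0: rhs = 5, matching y values: none (0 points).
  x = 1: rhs = 16, matching y values: 4, 19 (2 points).
  x = 2: rhs = 10, matching y values: none (0 points).
  x = 3: rhs = 16, matching y values: 4, 19 (2 points).
  x = 4: rhs = 17, matching y values: none (0 points).
  x = 5: rhs = 19, matching y values: none (0 points).
  x = 6: rhs = 5, matching y values: none (0 points).
  x = 7: rhs = 4, matching y values: 2, 21 (2 points).
  x = 8: rhs = 22, matching y values: none (0 points).
  x = 9: rhs = 19, matching y values: none (0 points).
  x = 10: rhs = 1, matching y values: 1, 22 (2 points).
  x = 11: rhs = 20, matching y values: none (0 points).
  x = 12: rhs = 13, matching y values: 6, 17 (2 points).
  x = 13: rhs = 9, matching y values: 3, 20 (2 points).
  x = 14: rhs = 14, matching y values: none (0 points).
  x = 15: rhs = 11, matching y values: none (0 points).
  x = 16: rhs = 6, matching y values: 11, 12 (2 points).
  x = 17: rhs = 5, matching y values: none (0 points).
  x = 18: rhs = 14, matching y values: none (0 points).
  x = 19: rhs = 16, matching y values: 4, 19 (2 points).
  x = 20: rhs = 17, matching y values: none (0 points).
  x = 21: rhs = 0, matching y values: 0 (1 points).
  x = 22: rhs = 17, matching y values: none (0 points).
Total affine count: 17.
Full point count |E(F_23)| = 17 + 1 = 18.
Hasse bound: |18 − (23+1)| = |-6| = 6 ≤ 2√23 ≈ 9.5917 ✓.


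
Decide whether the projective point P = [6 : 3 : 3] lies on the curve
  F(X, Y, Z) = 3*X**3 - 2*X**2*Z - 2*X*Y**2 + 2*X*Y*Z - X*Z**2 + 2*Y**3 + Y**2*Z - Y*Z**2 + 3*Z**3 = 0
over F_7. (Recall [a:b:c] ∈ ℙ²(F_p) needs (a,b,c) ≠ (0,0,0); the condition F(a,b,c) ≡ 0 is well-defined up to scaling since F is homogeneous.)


F(6,3,3) ≡ 2 (mod 7); P is NOT on the curve.

Evaluate F(6, 3, 3) term-by-term (mod 7).
  3*X**3 ↦ 3·216·1·1 = 648
  -2*X**2*Z ↦ -2·36·1·3 = -216
  -2*X*Y**2 ↦ -2·6·9·1 = -108
  2*X*Y*Z ↦ 2·6·3·3 = 108
  -X*Z**2 ↦ -1·6·1·9 = -54
  2*Y**3 ↦ 2·1·27·1 = 54
  Y**2*Z ↦ 1·1·9·3 = 27
  -Y*Z**2 ↦ -1·1·3·9 = -27
  3*Z**3 ↦ 3·1·1·27 = 81
Sum: F(6, 3, 3) = (648) + (-216) + (-108) + (108) + (-54) + (54) + (27) + (-27) + (81) = 513.
Reducing mod 7: 513 ≡ 2 (mod 7).
Since F(a, b, c) ≡ 2 ≠ 0 (mod 7), P does NOT lie on the curve.


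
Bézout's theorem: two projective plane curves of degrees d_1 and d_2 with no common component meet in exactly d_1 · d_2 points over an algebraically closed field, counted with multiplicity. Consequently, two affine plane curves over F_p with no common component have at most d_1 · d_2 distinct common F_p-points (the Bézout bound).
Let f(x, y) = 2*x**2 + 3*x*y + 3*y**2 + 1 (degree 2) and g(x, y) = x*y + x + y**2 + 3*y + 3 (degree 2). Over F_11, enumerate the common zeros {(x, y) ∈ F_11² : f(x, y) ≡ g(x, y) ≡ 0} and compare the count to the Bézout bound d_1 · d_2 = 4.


Common zeros: {(7, 4)}; count = 1; Bézout bound = 4.

deg(f) = 2, deg(g) = 2, so Bézout bound = 4.
Scan x ∈ F_11. For each x, list the y ∈ F_11 with f(x, y) ≡ 0 and those with g(x, y) ≡ 0 (mod 11); the common zeros in that column are the intersection.
  x = 0: f ≡ 0 at y ∈ ∅; g ≡ 0 at y ∈ ∅; common: ∅.
  x = 1: f ≡ 0 at y ∈ ∅; g ≡ 0 at y ∈ {9}; common: ∅.
  x = 2: f ≡ 0 at y ∈ {2, 7}; g ≡ 0 at y ∈ {1, 5}; common: ∅.
  x = 3: f ≡ 0 at y ∈ ∅; g ≡ 0 at y ∈ {2, 3}; common: ∅.
  x = 4: f ≡ 0 at y ∈ {0, 7}; g ≡ 0 at y ∈ ∅; common: ∅.
  x = 5: f ≡ 0 at y ∈ {8, 9}; g ≡ 0 at y ∈ ∅; common: ∅.
  x = 6: f ≡ 0 at y ∈ {2, 3}; g ≡ 0 at y ∈ {6, 7}; common: ∅.
  x = 7: f ≡ 0 at y ∈ {0, 4}; g ≡ 0 at y ∈ {4, 8}; common: {4}.
  x = 8: f ≡ 0 at y ∈ ∅; g ≡ 0 at y ∈ {0}; common: ∅.
  x = 9: f ≡ 0 at y ∈ {4, 9}; g ≡ 0 at y ∈ ∅; common: ∅.
  x = 10: f ≡ 0 at y ∈ ∅; g ≡ 0 at y ∈ ∅; common: ∅.
Collecting: common zeros = {(7, 4)}, so the count is 1.
Comparison with the Bézout bound: 1 ≤ 4 = deg(f)·deg(g), as expected for curves with no common component (the affine F_11-count falls short of the bound because intersections may lie at infinity, over extension fields, or carry multiplicity).


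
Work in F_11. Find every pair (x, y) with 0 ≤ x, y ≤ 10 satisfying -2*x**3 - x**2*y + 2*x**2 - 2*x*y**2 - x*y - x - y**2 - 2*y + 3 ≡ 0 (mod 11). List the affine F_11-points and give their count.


Affine F_11-points: {(0, 1), (0, 8), (2, 7), (2, 9), (5, 4), (6, 0), (8, 3), (9, 2), (9, 3), (10, 3), (10, 10)}; count = 11.

For each of the 121 pairs (x, y) ∈ F_11², evaluate f(x, y) mod 11. Record the zeros.
  x = 0: [0↦3, 1↦0, 2↦6, 3↦10, 4↦1, 5↦1, 6↦10, 7↦6, 8↦0, 9↦3, 10↦4]  zeros at y ∈ {1, 8}
  x = 1: [0↦2, 1↦6, 2↦4, 3↦7, 4↦4, 5↦6, 6↦2, 7↦3, 8↦9, 9↦9, 10↦3]  zeros at y ∈ ∅
  x = 2: [0↦4, 1↦2, 2↦1, 3↦1, 4↦2, 5↦4, 6↦7, 7↦0, 8↦5, 9↦0, 10↦7]  zeros at y ∈ {7, 9}
  x = 3: [0↦8, 1↦9, 2↦7, 3↦2, 4↦5, 5↦5, 6↦2, 7↦7, 8↦9, 9↦8, 10↦4]  zeros at y ∈ ∅
  x = 4: [0↦2, 1↦4, 2↦10, 3↦9, 4↦1, 5↦8, 6↦8, 7↦1, 8↦9, 9↦10, 10↦4]  zeros at y ∈ ∅
  x = 5: [0↦7, 1↦8, 2↦9, 3↦10, 4↦0, 5↦1, 6↦2, 7↦3, 8↦4, 9↦5, 10↦6]  zeros at y ∈ {4}
  x = 6: [0↦0, 1↦9, 2↦3, 3↦4, 4↦1, 5↦5, 6↦5, 7↦1, 8↦4, 9↦3, 10↦9]  zeros at y ∈ {0}
  x = 7: [0↦2, 1↦6, 2↦2, 3↦1, 4↦3, 5↦8, 6↦5, 7↦5, 8↦8, 9↦3, 10↦1]  zeros at y ∈ ∅
  x = 8: [0↦1, 1↦9, 2↦5, 3↦0, 4↦5, 5↦9, 6↦1, 7↦3, 8↦4, 9↦4, 10↦3]  zeros at y ∈ {3}
  x = 9: [0↦7, 1↦6, 2↦0, 3↦0, 4↦6, 5↦7, 6↦3, 7↦5, 8↦2, 9↦5, 10↦3]  zeros at y ∈ {2, 3}
  x = 10: [0↦8, 1↦7, 2↦8, 3↦0, 4↦5, 5↦1, 6↦10, 7↦10, 8↦1, 9↦5, 10↦0]  zeros at y ∈ {3, 10}
Collecting zeros: affine points = {(0, 1), (0, 8), (2, 7), (2, 9), (5, 4), (6, 0), (8, 3), (9, 2), (9, 3), (10, 3), (10, 10)}.
Total count |C(F_11)_aff| = 11.


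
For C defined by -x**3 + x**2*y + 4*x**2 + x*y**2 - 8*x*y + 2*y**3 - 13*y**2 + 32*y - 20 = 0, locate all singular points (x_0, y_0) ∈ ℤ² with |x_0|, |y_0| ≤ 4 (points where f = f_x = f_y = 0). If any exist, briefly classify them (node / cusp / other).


Singular points: {(2, 2)}; classification: cusp.

Compute partial derivatives:
  f_x = -3*x**2 + 2*x*y + 8*x + y**2 - 8*y.
  f_y = x**2 + 2*x*y - 8*x + 6*y**2 - 26*y + 32.
Scan x_0 ∈ {−4, ..., 4}. For each x_0, f_y(x_0, y) is a polynomial in y; find its integer roots y ∈ {−4, ..., 4}, then test f_x and f at those candidates.
  x = -4: f_y(-4, y) = 6*y**2 - 34*y + 80; no integer root y with |y| ≤ 4.
  x = -3: f_y(-3, y) = 6*y**2 - 32*y + 65; no integer root y with |y| ≤ 4.
  x = -2: f_y(-2, y) = 6*y**2 - 30*y + 52; no integer root y with |y| ≤ 4.
  x = -1: f_y(-1, y) = 6*y**2 - 28*y + 41; no integer root y with |y| ≤ 4.
  x = 0: f_y(0, y) = 6*y**2 - 26*y + 32; no integer root y with |y| ≤ 4.
  x = 1: f_y(1, y) = 6*y**2 - 24*y + 25; no integer root y with |y| ≤ 4.
  x = 2: f_y(2, y) = 6*y**2 - 22*y + 20; vanishes at y ∈ {2}. (2, 2): f_x = 0, f = 0 — SINGULAR.
  x = 3: f_y(3, y) = 6*y**2 - 20*y + 17; no integer root y with |y| ≤ 4.
  x = 4: f_y(4, y) = 6*y**2 - 18*y + 16; no integer root y with |y| ≤ 4.
Only singular point on the grid: (2, 2).
Classify: substitute x = 2 + u, y = 2 + v and expand: f = -u**3 + u**2*v + u*v**2 + 2*v**3 + v**2.
No constant or linear terms (consistent with a singular point). Quadratic part: v**2. Cubic part: -u**3 + u**2*v + u*v**2 + 2*v**3.
The quadratic part v**2 is a perfect square, so there is a single (double) tangent line v = 0, i.e. y = 2. Restricting the cubic part to that line (v = 0) leaves -u**3 ≠ 0, so f is not divisible by v and the branch is v² ≈ u**3 to lowest order — this is a cusp.
Classification: cusp.


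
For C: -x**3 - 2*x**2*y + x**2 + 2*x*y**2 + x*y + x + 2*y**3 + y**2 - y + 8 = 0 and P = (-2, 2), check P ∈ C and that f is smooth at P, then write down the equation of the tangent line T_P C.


Tangent line at P: 11*x + y + 20 = 0.

Step 1: f(-2, 2) = 0, so P lies on C.
Step 2: partial derivatives
  f_x(x, y) = -3*x**2 - 4*x*y + 2*x + 2*y**2 + y + 1, f_y(x, y) = -2*x**2 + 4*x*y + x + 6*y**2 + 2*y - 1.
  f_x(P) = 11, f_y(P) = 1 (gradient nonzero, so P is smooth).
Step 3: tangent line at P: 11·(x − -2) + 1·(y − 2) = 0.
Expanding: 11*x + y + 20 = 0.


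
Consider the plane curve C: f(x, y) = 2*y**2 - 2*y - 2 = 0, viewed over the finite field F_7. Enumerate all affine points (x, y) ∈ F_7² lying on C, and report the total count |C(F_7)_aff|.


Affine F_7-points: ∅; count = 0.

For each of the 49 pairs (x, y) ∈ F_7², evaluate f(x, y) mod 7. Record the zeros.
  x = 0: [0↦5, 1↦5, 2↦2, 3↦3, 4↦1, 5↦3, 6↦2]  zeros at y ∈ ∅
  x = 1: [0↦5, 1↦5, 2↦2, 3↦3, 4↦1, 5↦3, 6↦2]  zeros at y ∈ ∅
  x = 2: [0↦5, 1↦5, 2↦2, 3↦3, 4↦1, 5↦3, 6↦2]  zeros at y ∈ ∅
  x = 3: [0↦5, 1↦5, 2↦2, 3↦3, 4↦1, 5↦3, 6↦2]  zeros at y ∈ ∅
  x = 4: [0↦5, 1↦5, 2↦2, 3↦3, 4↦1, 5↦3, 6↦2]  zeros at y ∈ ∅
  x = 5: [0↦5, 1↦5, 2↦2, 3↦3, 4↦1, 5↦3, 6↦2]  zeros at y ∈ ∅
  x = 6: [0↦5, 1↦5, 2↦2, 3↦3, 4↦1, 5↦3, 6↦2]  zeros at y ∈ ∅
Collecting zeros: affine points = ∅.
Total count |C(F_7)_aff| = 0.


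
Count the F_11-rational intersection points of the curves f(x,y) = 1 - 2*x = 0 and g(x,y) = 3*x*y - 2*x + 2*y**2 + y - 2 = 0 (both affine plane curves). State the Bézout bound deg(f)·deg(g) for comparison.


Common zeros: {(6, 9)}; count = 1; Bézout bound = 2.

deg(f) = 1, deg(g) = 2, so Bézout bound = 2.
Scan x ∈ F_11. For each x, list the y ∈ F_11 with f(x, y) ≡ 0 and those with g(x, y) ≡ 0 (mod 11); the common zeros in that column are the intersection.
  x = 0: f ≡ 0 at y ∈ ∅; g ≡ 0 at y ∈ ∅; common: ∅.
  x = 1: f ≡ 0 at y ∈ ∅; g ≡ 0 at y ∈ {4, 5}; common: ∅.
  x = 2: f ≡ 0 at y ∈ ∅; g ≡ 0 at y ∈ {3, 10}; common: ∅.
  x = 3: f ≡ 0 at y ∈ ∅; g ≡ 0 at y ∈ ∅; common: ∅.
  x = 4: f ≡ 0 at y ∈ ∅; g ≡ 0 at y ∈ ∅; common: ∅.
  x = 5: f ≡ 0 at y ∈ ∅; g ≡ 0 at y ∈ {7}; common: ∅.
  x = 6: f ≡ 0 at y ∈ {0, 1, 2, 3, 4, 5, 6, 7, 8, 9, 10}; g ≡ 0 at y ∈ {9}; common: {9}.
  x = 7: f ≡ 0 at y ∈ ∅; g ≡ 0 at y ∈ ∅; common: ∅.
  x = 8: f ≡ 0 at y ∈ ∅; g ≡ 0 at y ∈ ∅; common: ∅.
  x = 9: f ≡ 0 at y ∈ ∅; g ≡ 0 at y ∈ {2, 6}; common: ∅.
  x = 10: f ≡ 0 at y ∈ ∅; g ≡ 0 at y ∈ {0, 1}; common: ∅.
Collecting: common zeros = {(6, 9)}, so the count is 1.
Comparison with the Bézout bound: 1 ≤ 2 = deg(f)·deg(g), as expected for curves with no common component (the affine F_11-count falls short of the bound because intersections may lie at infinity, over extension fields, or carry multiplicity).


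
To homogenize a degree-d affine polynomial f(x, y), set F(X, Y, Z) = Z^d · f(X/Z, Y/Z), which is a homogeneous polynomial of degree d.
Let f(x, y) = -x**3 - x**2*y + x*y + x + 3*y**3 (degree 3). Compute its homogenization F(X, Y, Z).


F(X, Y, Z) = -X**3 - X**2*Y + X*Y*Z + X*Z**2 + 3*Y**3

deg(f) = 3.
Substitute x = X/Z, y = Y/Z into f, then multiply by Z^3.
  monomial -1·x^3·y^0 ↦ -1·X^3·Y^0·Z^0.
  monomial -1·x^2·y^1 ↦ -1·X^2·Y^1·Z^0.
  monomial 1·x^1·y^1 ↦ 1·X^1·Y^1·Z^1.
  monomial 1·x^1·y^0 ↦ 1·X^1·Y^0·Z^2.
  monomial 3·x^0·y^3 ↦ 3·X^0·Y^3·Z^0.
Collecting: F(X, Y, Z) = -X**3 - X**2*Y + X*Y*Z + X*Z**2 + 3*Y**3.


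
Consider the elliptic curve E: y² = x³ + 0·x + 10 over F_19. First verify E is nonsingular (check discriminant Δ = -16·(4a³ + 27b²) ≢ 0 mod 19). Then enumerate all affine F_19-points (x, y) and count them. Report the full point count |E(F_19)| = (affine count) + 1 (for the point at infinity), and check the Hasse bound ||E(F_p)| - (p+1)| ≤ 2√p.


Affine points = {(1, 7), (1, 12), (4, 6), (4, 13), (6, 6), (6, 13), (7, 7), (7, 12), (8, 3), (8, 16), (9, 6), (9, 13), (11, 7), (11, 12), (12, 3), (12, 16), (18, 3), (18, 16)}; affine count = 18; |E(F_19)| = 19.

Discriminant check: Δ ∝ 4a³ + 27b² = 4·0³ + 27·10² = 4·0 + 27·100 ≡ 2 (mod 19). Nonzero ⇒ E is nonsingular.
For each x ∈ F_19, compute rhs = x³ + 0·x + 10 mod 19, then count y ∈ F_19 with y² ≡ rhs.
  x = 0: rhs = 10, matching y values: none (0 points).
  x = 1: rhs = 11, matching y values: 7, 12 (2 points).
  x = 2: rhs = 18, matching y values: none (0 points).
  x = 3: rhs = 18, matching y values: none (0 points).
  x = 4: rhs = 17, matching y values: 6, 13 (2 points).
  x = 5: rhs = 2, matching y values: none (0 points).
  x = 6: rhs = 17, matching y values: 6, 13 (2 points).
  x = 7: rhs = 11, matching y values: 7, 12 (2 points).
  x = 8: rhs = 9, matching y values: 3, 16 (2 points).
  x = 9: rhs = 17, matching y values: 6, 13 (2 points).
  x = 10: rhs = 3, matching y values: none (0 points).
  x = 11: rhs = 11, matching y values: 7, 12 (2 points).
  x = 12: rhs = 9, matching y values: 3, 16 (2 points).
  x = 13: rhs = 3, matching y values: none (0 points).
  x = 14: rhs = 18, matching y values: none (0 points).
  x = 15: rhs = 3, matching y values: none (0 points).
  x = 16: rhs = 2, matching y values: none (0 points).
  x = 17: rhs = 2, matching y values: none (0 points).
  x = 18: rhs = 9, matching y values: 3, 16 (2 points).
Total affine count: 18.
Full point count |E(F_19)| = 18 + 1 = 19.
Hasse bound: |19 − (19+1)| = |-1| = 1 ≤ 2√19 ≈ 8.7178 ✓.


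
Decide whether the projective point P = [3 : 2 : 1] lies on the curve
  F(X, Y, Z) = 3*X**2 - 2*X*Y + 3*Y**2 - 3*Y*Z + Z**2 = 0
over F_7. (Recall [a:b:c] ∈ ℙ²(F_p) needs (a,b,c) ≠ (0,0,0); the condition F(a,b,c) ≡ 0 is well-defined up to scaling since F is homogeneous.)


F(3,2,1) ≡ 1 (mod 7); P is NOT on the curve.

Evaluate F(3, 2, 1) term-by-term (mod 7).
  3*X**2 ↦ 3·9·1·1 = 27
  -2*X*Y ↦ -2·3·2·1 = -12
  3*Y**2 ↦ 3·1·4·1 = 12
  -3*Y*Z ↦ -3·1·2·1 = -6
  Z**2 ↦ 1·1·1·1 = 1
Sum: F(3, 2, 1) = (27) + (-12) + (12) + (-6) + (1) = 22.
Reducing mod 7: 22 ≡ 1 (mod 7).
Since F(a, b, c) ≡ 1 ≠ 0 (mod 7), P does NOT lie on the curve.


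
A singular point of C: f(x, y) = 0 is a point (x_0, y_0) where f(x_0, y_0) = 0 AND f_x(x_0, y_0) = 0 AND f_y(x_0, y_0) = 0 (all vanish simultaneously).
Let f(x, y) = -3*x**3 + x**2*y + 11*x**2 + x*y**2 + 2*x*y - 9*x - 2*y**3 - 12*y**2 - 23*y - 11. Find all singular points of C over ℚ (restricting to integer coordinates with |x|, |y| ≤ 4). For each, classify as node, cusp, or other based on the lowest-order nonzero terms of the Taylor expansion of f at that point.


Singular points: {(1, -2)}; classification: cusp.

Compute partial derivatives:
  f_x = -9*x**2 + 2*x*y + 22*x + y**2 + 2*y - 9.
  f_y = x**2 + 2*x*y + 2*x - 6*y**2 - 24*y - 23.
Scan x_0 ∈ {−4, ..., 4}. For each x_0, f_y(x_0, y) is a polynomial in y; find its integer roots y ∈ {−4, ..., 4}, then test f_x and f at those candidates.
  x = -4: f_y(-4, y) = -6*y**2 - 32*y - 15; no integer root y with |y| ≤ 4.
  x = -3: f_y(-3, y) = -6*y**2 - 30*y - 20; no integer root y with |y| ≤ 4.
  x = -2: f_y(-2, y) = -6*y**2 - 28*y - 23; no integer root y with |y| ≤ 4.
  x = -1: f_y(-1, y) = -6*y**2 - 26*y - 24; vanishes at y ∈ {-3}. (-1, -3): f_x = -31 ≠ 0.
  x = 0: f_y(0, y) = -6*y**2 - 24*y - 23; no integer root y with |y| ≤ 4.
  x = 1: f_y(1, y) = -6*y**2 - 22*y - 20; vanishes at y ∈ {-2}. (1, -2): f_x = 0, f = 0 — SINGULAR.
  x = 2: f_y(2, y) = -6*y**2 - 20*y - 15; no integer root y with |y| ≤ 4.
  x = 3: f_y(3, y) = -6*y**2 - 18*y - 8; no integer root y with |y| ≤ 4.
  x = 4: f_y(4, y) = -6*y**2 - 16*y + 1; no integer root y with |y| ≤ 4.
Only singular point on the grid: (1, -2).
Classify: substitute x = 1 + u, y = -2 + v and expand: f = -3*u**3 + u**2*v + u*v**2 - 2*v**3 + v**2.
No constant or linear terms (consistent with a singular point). Quadratic part: v**2. Cubic part: -3*u**3 + u**2*v + u*v**2 - 2*v**3.
The quadratic part v**2 is a perfect square, so there is a single (double) tangent line v = 0, i.e. y = -2. Restricting the cubic part to that line (v = 0) leaves -3*u**3 ≠ 0, so f is not divisible by v and the branch is v² ≈ 3*u**3 to lowest order — this is a cusp.
Classification: cusp.
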